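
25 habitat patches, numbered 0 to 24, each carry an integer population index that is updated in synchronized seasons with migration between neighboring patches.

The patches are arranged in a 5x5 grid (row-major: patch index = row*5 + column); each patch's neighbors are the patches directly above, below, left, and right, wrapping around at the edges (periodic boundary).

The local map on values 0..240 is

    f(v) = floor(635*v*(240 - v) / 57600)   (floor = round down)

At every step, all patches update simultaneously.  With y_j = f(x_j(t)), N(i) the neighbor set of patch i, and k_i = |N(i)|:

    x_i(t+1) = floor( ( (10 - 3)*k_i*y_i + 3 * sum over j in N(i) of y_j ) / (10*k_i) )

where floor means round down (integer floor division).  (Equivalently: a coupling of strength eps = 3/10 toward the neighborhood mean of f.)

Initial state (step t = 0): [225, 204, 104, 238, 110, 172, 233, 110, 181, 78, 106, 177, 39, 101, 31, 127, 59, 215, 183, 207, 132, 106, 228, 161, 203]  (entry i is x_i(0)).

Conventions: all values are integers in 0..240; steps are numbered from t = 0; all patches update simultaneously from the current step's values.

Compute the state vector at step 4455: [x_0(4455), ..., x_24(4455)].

Simulating step by step:
t=0: [225, 204, 104, 238, 110, 172, 233, 110, 181, 78, 106, 177, 39, 101, 31, 127, 59, 215, 183, 207, 132, 106, 228, 161, 203]
t=1: [65, 83, 128, 46, 129, 115, 48, 138, 116, 132, 145, 113, 97, 136, 89, 148, 119, 67, 111, 84, 142, 138, 59, 115, 97]
t=2: [133, 140, 149, 115, 149, 150, 116, 151, 152, 156, 151, 152, 151, 154, 149, 150, 154, 132, 153, 146, 150, 151, 126, 149, 152]
t=3: [154, 153, 150, 155, 149, 149, 155, 148, 147, 145, 148, 147, 148, 146, 148, 148, 147, 154, 147, 149, 148, 149, 155, 149, 147]
t=4: [146, 146, 147, 146, 148, 148, 146, 149, 149, 150, 149, 149, 149, 150, 150, 149, 149, 146, 149, 149, 149, 148, 145, 148, 149]
t=5: [150, 150, 150, 150, 149, 149, 150, 149, 149, 148, 149, 149, 149, 148, 148, 149, 149, 150, 149, 148, 149, 150, 150, 150, 149]
t=6: [148, 148, 148, 148, 148, 148, 148, 148, 149, 149, 149, 148, 149, 149, 149, 149, 148, 148, 149, 149, 148, 148, 148, 148, 149]
t=7: [150, 150, 150, 149, 149, 149, 150, 149, 149, 149, 149, 149, 149, 149, 149, 149, 149, 149, 149, 149, 149, 150, 150, 149, 149]
t=8: [148, 148, 148, 148, 148, 148, 148, 148, 149, 149, 149, 148, 149, 149, 149, 149, 148, 148, 149, 149, 148, 148, 148, 148, 149]

Answer: [150, 150, 150, 149, 149, 149, 150, 149, 149, 149, 149, 149, 149, 149, 149, 149, 149, 149, 149, 149, 149, 150, 150, 149, 149]
Key observation: The state at step 6, [148, 148, 148, 148, 148, 148, 148, 148, 149, 149, 149, 148, 149, 149, 149, 149, 148, 148, 149, 149, 148, 148, 148, 148, 149], reappears at step 8: the system is in a cycle of period 2 from step 6 on.  Therefore the state at step 4455 equals the state at step 6 + ((4455 - 6) mod 2) = 7, which is [150, 150, 150, 149, 149, 149, 150, 149, 149, 149, 149, 149, 149, 149, 149, 149, 149, 149, 149, 149, 149, 150, 150, 149, 149].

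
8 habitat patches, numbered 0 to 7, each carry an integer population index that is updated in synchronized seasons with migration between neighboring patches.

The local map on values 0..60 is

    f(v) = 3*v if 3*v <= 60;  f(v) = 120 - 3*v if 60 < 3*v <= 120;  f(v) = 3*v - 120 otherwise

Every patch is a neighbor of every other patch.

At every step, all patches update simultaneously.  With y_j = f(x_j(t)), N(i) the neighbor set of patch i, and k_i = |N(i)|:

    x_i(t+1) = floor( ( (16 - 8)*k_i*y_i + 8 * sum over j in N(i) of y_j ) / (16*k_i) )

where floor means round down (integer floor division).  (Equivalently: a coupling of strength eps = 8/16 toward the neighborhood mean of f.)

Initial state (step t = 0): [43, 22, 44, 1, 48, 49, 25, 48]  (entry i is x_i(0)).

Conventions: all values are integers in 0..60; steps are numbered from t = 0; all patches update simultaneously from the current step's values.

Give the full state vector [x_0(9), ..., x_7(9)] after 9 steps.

Simulating step by step:
t=0: [43, 22, 44, 1, 48, 49, 25, 48]
t=1: [18, 37, 19, 15, 24, 25, 33, 24]
t=2: [46, 27, 47, 42, 43, 42, 32, 43]
t=3: [17, 26, 18, 12, 13, 12, 19, 13]
t=4: [47, 43, 48, 40, 42, 40, 49, 42]
t=5: [15, 10, 16, 6, 9, 6, 18, 9]
t=6: [38, 31, 39, 26, 30, 26, 42, 30]
t=7: [15, 24, 14, 31, 26, 31, 15, 26]
t=8: [42, 43, 40, 34, 40, 34, 42, 40]
t=9: [6, 7, 4, 11, 4, 11, 6, 4]

Answer: [6, 7, 4, 11, 4, 11, 6, 4]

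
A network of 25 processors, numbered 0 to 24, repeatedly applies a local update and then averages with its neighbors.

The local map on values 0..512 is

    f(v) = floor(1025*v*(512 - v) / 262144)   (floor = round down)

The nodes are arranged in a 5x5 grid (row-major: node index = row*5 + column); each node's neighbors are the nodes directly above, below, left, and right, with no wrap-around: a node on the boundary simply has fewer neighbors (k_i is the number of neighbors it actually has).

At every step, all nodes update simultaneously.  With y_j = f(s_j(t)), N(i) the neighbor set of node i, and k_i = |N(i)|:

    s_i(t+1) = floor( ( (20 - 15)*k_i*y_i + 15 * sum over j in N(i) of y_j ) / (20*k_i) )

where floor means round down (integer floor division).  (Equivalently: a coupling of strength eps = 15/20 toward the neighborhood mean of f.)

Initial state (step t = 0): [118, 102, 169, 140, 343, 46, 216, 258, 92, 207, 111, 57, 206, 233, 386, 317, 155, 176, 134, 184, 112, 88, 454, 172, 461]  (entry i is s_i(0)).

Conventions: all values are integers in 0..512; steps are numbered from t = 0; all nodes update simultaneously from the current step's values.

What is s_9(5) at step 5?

Answer: s_9(5) = 256

Derivation:
t=0: [118, 102, 169, 140, 343, 46, 216, 258, 92, 207, 111, 57, 206, 233, 386, 317, 155, 176, 134, 184, 112, 88, 454, 172, 461]
t=1: [137, 204, 212, 201, 224, 171, 175, 227, 217, 203, 149, 191, 219, 210, 231, 201, 188, 200, 227, 178, 188, 159, 176, 154, 196]
t=2: [227, 230, 247, 248, 246, 217, 238, 246, 247, 250, 230, 233, 246, 250, 244, 232, 236, 242, 238, 244, 233, 231, 227, 235, 228]
t=3: [251, 253, 254, 255, 255, 252, 253, 254, 255, 255, 252, 254, 255, 255, 255, 253, 253, 254, 254, 254, 253, 253, 253, 253, 254]
t=4: [256, 256, 256, 256, 256, 256, 256, 256, 256, 256, 256, 256, 256, 256, 256, 256, 256, 256, 256, 256, 256, 256, 256, 256, 256]
t=5: [256, 256, 256, 256, 256, 256, 256, 256, 256, 256, 256, 256, 256, 256, 256, 256, 256, 256, 256, 256, 256, 256, 256, 256, 256]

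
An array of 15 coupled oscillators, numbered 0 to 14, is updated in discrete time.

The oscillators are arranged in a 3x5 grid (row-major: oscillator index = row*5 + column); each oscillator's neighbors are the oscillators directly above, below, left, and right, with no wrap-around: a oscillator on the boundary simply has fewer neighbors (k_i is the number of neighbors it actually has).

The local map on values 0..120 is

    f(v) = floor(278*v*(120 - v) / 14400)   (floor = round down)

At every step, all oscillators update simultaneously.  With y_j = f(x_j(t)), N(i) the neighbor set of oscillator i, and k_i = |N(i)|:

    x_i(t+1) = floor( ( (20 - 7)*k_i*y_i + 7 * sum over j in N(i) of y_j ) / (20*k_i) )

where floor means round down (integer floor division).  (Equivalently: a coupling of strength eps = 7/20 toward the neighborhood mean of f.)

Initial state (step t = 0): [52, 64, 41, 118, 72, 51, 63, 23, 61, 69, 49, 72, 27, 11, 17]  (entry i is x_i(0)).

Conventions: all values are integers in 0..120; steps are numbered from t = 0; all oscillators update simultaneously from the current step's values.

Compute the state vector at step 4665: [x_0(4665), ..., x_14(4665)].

Simulating step by step:
t=0: [52, 64, 41, 118, 72, 51, 63, 23, 61, 69, 49, 72, 27, 11, 17]
t=1: [68, 68, 53, 25, 55, 67, 66, 49, 56, 63, 66, 64, 46, 32, 37]
t=2: [68, 68, 65, 53, 64, 68, 68, 67, 65, 67, 68, 68, 64, 57, 59]
t=3: [68, 68, 68, 68, 68, 68, 68, 68, 68, 68, 68, 68, 68, 69, 68]
t=4: [68, 68, 68, 68, 68, 68, 68, 68, 67, 68, 68, 68, 67, 67, 67]
t=5: [68, 68, 68, 68, 68, 68, 68, 68, 68, 68, 68, 68, 68, 68, 68]
t=6: [68, 68, 68, 68, 68, 68, 68, 68, 68, 68, 68, 68, 68, 68, 68]

Answer: [68, 68, 68, 68, 68, 68, 68, 68, 68, 68, 68, 68, 68, 68, 68]
Key observation: The state at step 5, [68, 68, 68, 68, 68, 68, 68, 68, 68, 68, 68, 68, 68, 68, 68], reappears at step 6: the system is in a cycle of period 1 from step 5 on.  Therefore the state at step 4665 equals the state at step 5 + ((4665 - 5) mod 1) = 5, which is [68, 68, 68, 68, 68, 68, 68, 68, 68, 68, 68, 68, 68, 68, 68].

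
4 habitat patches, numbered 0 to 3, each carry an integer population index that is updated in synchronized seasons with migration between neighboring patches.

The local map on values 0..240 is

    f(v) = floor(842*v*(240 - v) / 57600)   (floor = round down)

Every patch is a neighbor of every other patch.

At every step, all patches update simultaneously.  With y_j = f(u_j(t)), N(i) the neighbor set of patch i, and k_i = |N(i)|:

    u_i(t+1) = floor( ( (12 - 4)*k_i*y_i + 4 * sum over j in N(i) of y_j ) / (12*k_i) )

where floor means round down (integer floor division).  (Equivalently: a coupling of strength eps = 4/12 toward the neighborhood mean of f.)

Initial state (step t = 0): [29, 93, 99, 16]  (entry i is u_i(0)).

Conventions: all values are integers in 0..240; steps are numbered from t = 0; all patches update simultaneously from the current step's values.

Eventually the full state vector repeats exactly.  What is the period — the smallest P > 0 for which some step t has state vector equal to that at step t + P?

Simulating step by step:
t=0: [29, 93, 99, 16]
t=1: [109, 171, 173, 89]
t=2: [198, 178, 176, 191]
t=3: [131, 154, 155, 140]
t=4: [204, 195, 195, 201]
t=5: [112, 124, 124, 116]
t=6: [209, 209, 209, 209]
t=7: [94, 94, 94, 94]
t=8: [200, 200, 200, 200]
t=9: [116, 116, 116, 116]
t=10: [210, 210, 210, 210]
t=11: [92, 92, 92, 92]
t=12: [199, 199, 199, 199]
t=13: [119, 119, 119, 119]
t=14: [210, 210, 210, 210]

Answer: 4
Key observation: The state at step 10, [210, 210, 210, 210], reappears at step 14 — and no state repeats earlier — so the cycle the system enters has period 4.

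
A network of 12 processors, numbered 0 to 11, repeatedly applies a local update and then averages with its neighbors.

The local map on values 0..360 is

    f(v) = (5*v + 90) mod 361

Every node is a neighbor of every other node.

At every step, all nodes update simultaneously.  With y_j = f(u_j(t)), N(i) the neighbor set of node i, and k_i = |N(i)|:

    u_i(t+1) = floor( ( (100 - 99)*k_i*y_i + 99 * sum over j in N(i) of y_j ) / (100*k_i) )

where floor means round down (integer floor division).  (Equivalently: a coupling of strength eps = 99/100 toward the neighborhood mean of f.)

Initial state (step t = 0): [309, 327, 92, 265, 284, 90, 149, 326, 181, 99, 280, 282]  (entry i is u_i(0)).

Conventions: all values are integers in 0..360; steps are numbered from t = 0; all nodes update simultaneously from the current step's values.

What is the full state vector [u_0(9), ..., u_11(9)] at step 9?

Answer: [321, 321, 321, 321, 321, 321, 321, 321, 321, 321, 321, 321]

Derivation:
t=0: [309, 327, 92, 265, 284, 90, 149, 326, 181, 99, 280, 282]
t=1: [185, 177, 185, 173, 195, 186, 191, 178, 178, 182, 196, 195]
t=2: [293, 296, 293, 298, 289, 293, 291, 296, 296, 294, 289, 289]
t=3: [111, 110, 111, 109, 113, 111, 112, 110, 110, 111, 113, 113]
t=4: [284, 285, 284, 285, 284, 284, 284, 285, 285, 284, 284, 284]
t=5: [67, 67, 67, 67, 67, 67, 67, 67, 67, 67, 67, 67]
t=6: [64, 64, 64, 64, 64, 64, 64, 64, 64, 64, 64, 64]
t=7: [49, 49, 49, 49, 49, 49, 49, 49, 49, 49, 49, 49]
t=8: [335, 335, 335, 335, 335, 335, 335, 335, 335, 335, 335, 335]
t=9: [321, 321, 321, 321, 321, 321, 321, 321, 321, 321, 321, 321]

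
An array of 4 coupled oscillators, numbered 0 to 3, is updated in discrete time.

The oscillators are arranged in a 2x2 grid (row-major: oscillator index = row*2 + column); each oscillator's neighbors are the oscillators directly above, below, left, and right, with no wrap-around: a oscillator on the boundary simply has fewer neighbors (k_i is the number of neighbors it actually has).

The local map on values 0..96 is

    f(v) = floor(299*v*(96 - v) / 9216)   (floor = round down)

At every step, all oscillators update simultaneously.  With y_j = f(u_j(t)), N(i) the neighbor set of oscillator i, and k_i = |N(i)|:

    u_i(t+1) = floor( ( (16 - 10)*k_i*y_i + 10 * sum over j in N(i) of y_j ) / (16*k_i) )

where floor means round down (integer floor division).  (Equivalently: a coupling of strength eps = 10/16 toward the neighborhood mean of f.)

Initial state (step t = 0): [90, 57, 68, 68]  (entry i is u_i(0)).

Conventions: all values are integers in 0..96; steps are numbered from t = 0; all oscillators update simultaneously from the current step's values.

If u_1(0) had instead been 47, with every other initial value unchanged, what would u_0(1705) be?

Simulating step by step:
t=0: [90, 47, 68, 68]
t=1: [48, 52, 47, 65]
t=2: [74, 71, 71, 70]
t=3: [55, 56, 56, 57]
t=4: [72, 72, 72, 72]
t=5: [56, 56, 56, 56]
t=6: [72, 72, 72, 72]

Answer: u_0(1705) = 56
Key observation: The state at step 4, [72, 72, 72, 72], reappears at step 6: the system is in a cycle of period 2 from step 4 on.  Therefore the state at step 1705 equals the state at step 4 + ((1705 - 4) mod 2) = 5, which is [56, 56, 56, 56].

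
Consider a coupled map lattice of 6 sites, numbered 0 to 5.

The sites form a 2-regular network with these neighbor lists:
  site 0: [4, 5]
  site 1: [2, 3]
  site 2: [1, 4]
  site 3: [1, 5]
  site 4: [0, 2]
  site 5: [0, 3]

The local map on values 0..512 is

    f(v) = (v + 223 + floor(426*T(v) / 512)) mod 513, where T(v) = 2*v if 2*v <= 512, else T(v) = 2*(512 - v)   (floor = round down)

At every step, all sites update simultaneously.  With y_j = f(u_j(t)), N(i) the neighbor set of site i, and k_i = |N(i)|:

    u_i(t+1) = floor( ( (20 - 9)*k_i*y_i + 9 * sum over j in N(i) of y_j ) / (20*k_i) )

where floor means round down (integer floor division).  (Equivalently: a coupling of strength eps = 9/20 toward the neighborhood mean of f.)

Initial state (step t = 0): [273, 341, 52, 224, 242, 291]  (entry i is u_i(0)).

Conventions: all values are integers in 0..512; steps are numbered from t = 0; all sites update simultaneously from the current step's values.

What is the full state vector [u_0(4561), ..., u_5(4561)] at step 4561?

Simulating step by step:
t=0: [273, 341, 52, 224, 242, 291]
t=1: [371, 334, 353, 326, 361, 356]
t=2: [318, 338, 328, 339, 321, 327]
t=3: [348, 338, 343, 338, 347, 343]
t=4: [331, 336, 334, 336, 331, 333]
t=5: [341, 338, 340, 338, 341, 340]
t=6: [335, 336, 336, 336, 335, 336]
t=7: [338, 338, 338, 338, 338, 338]
t=8: [337, 337, 337, 337, 337, 337]
t=9: [338, 338, 338, 338, 338, 338]

Answer: [338, 338, 338, 338, 338, 338]
Key observation: The state at step 7, [338, 338, 338, 338, 338, 338], reappears at step 9: the system is in a cycle of period 2 from step 7 on.  Therefore the state at step 4561 equals the state at step 7 + ((4561 - 7) mod 2) = 7, which is [338, 338, 338, 338, 338, 338].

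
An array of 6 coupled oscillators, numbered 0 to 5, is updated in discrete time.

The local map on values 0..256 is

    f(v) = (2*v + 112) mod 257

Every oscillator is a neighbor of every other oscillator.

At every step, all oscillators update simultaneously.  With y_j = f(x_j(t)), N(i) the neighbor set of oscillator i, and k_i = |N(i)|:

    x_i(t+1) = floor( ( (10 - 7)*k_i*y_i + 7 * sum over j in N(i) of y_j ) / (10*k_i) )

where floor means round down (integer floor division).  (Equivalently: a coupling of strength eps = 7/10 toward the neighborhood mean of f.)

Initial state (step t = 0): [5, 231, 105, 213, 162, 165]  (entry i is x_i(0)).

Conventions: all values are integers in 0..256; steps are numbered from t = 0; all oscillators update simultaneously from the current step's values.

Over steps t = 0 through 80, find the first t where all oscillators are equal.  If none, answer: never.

Simulating step by step:
t=0: [5, 231, 105, 213, 162, 165]  (not all equal)
t=1: [108, 98, 99, 92, 117, 118]  (not all equal)
t=2: [66, 63, 63, 61, 69, 69]  (not all equal)
t=3: [242, 241, 241, 241, 243, 243]  (not all equal)
t=4: [81, 81, 81, 81, 82, 82]  (not all equal)
t=5: [17, 17, 17, 17, 17, 17]  (all equal)

Answer: 5
Key observation: Synchronization is absorbing here: once all oscillators are equal they stay equal, and step 5 is the first all-equal step.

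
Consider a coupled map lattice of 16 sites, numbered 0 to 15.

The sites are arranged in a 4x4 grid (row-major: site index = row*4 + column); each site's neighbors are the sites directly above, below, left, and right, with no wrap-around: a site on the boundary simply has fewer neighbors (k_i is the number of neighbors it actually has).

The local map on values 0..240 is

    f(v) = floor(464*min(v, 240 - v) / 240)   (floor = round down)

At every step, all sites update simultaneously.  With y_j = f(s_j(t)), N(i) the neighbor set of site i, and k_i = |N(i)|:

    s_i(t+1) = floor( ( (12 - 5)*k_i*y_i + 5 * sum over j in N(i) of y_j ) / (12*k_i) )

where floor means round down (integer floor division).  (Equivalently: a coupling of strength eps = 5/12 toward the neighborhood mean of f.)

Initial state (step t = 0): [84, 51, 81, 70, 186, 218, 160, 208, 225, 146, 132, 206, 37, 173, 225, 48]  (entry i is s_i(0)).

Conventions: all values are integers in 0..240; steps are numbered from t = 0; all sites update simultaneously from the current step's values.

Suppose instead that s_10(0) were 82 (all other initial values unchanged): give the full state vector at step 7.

Simulating step by step:
t=0: [84, 51, 81, 70, 186, 218, 160, 208, 225, 146, 82, 206, 37, 173, 225, 48]
t=1: [136, 107, 144, 123, 93, 80, 133, 84, 66, 142, 136, 81, 74, 114, 69, 73]
t=2: [197, 195, 196, 204, 171, 171, 193, 176, 145, 183, 188, 161, 155, 192, 155, 142]
t=3: [94, 92, 83, 83, 133, 121, 98, 114, 163, 117, 112, 145, 152, 114, 148, 176]
t=4: [185, 182, 166, 172, 197, 217, 196, 202, 169, 216, 206, 184, 175, 207, 180, 146]
t=5: [102, 106, 128, 121, 88, 59, 83, 87, 115, 59, 74, 107, 114, 76, 110, 152]
t=6: [192, 192, 208, 214, 173, 134, 160, 180, 199, 131, 155, 186, 205, 161, 187, 186]
t=7: [99, 103, 76, 66, 127, 179, 146, 110, 102, 184, 155, 114, 87, 141, 117, 103]

Answer: [99, 103, 76, 66, 127, 179, 146, 110, 102, 184, 155, 114, 87, 141, 117, 103]
Key observation: This trace re-runs the system from the modified initial state.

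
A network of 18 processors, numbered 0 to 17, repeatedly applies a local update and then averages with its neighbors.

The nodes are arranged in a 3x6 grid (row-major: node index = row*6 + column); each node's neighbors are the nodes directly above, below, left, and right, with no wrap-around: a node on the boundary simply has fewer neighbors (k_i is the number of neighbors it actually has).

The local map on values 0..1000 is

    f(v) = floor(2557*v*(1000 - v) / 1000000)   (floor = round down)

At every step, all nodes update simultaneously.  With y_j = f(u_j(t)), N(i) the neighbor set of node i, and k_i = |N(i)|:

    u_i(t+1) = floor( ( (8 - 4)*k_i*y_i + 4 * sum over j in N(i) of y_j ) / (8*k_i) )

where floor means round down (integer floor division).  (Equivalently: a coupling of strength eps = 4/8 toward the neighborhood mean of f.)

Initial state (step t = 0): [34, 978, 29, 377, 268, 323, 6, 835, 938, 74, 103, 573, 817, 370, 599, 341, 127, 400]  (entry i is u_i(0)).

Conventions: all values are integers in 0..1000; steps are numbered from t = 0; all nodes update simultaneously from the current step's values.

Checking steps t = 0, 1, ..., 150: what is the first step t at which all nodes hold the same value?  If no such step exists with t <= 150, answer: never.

Answer: never
Key observation: The state at step 8 reappears at step 10 — the system is in a cycle of period 2 from step 8 on.  No step 0..10 is synchronized, and the cycle repeats forever, so no step up to 150 (or ever) has all nodes equal.

Derivation:
t=0: [34, 978, 29, 377, 268, 323, 6, 835, 938, 74, 103, 573, 817, 370, 599, 341, 127, 400]  (not all equal)
t=1: [59, 112, 169, 424, 483, 561, 143, 277, 225, 282, 316, 547, 343, 522, 526, 465, 378, 533]  (not all equal)
t=2: [212, 295, 400, 564, 619, 632, 361, 462, 475, 540, 574, 619, 525, 606, 605, 610, 604, 626]  (not all equal)
t=3: [493, 544, 605, 622, 609, 598, 577, 613, 630, 629, 619, 604, 618, 618, 614, 613, 610, 602]  (not all equal)
t=4: [634, 626, 610, 603, 607, 611, 620, 610, 600, 598, 604, 610, 608, 604, 603, 604, 607, 610]  (not all equal)
t=5: [596, 600, 607, 611, 609, 607, 602, 607, 611, 612, 610, 608, 607, 610, 611, 611, 609, 608]  (not all equal)
t=6: [613, 612, 609, 607, 608, 608, 611, 609, 607, 607, 608, 608, 609, 608, 607, 607, 608, 608]  (not all equal)
t=7: [606, 607, 608, 608, 609, 609, 607, 608, 608, 609, 609, 609, 608, 608, 609, 609, 609, 609]  (not all equal)
t=8: [609, 609, 609, 608, 608, 608, 609, 609, 608, 608, 608, 608, 609, 608, 608, 608, 608, 608]  (not all equal)
t=9: [608, 608, 608, 608, 609, 609, 608, 608, 608, 609, 609, 609, 608, 608, 609, 609, 609, 609]  (not all equal)
t=10: [609, 609, 609, 608, 608, 608, 609, 609, 608, 608, 608, 608, 609, 608, 608, 608, 608, 608]  (not all equal)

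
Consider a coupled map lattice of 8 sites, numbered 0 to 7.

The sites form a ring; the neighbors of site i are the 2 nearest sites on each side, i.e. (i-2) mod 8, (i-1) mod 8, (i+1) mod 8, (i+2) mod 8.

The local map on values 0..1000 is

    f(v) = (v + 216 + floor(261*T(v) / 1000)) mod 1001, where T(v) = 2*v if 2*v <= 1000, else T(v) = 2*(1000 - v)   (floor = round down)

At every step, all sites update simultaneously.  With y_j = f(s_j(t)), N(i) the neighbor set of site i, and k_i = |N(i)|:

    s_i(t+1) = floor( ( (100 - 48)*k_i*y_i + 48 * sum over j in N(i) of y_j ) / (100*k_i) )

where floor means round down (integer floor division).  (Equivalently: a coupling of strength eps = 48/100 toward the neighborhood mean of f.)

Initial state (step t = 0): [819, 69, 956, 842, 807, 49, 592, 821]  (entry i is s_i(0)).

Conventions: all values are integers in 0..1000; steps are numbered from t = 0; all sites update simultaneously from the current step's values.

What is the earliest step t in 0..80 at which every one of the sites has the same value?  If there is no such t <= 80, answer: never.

Simulating step by step:
t=0: [819, 69, 956, 842, 807, 49, 592, 821]  (not all equal)
t=1: [146, 237, 185, 183, 140, 199, 90, 158]  (not all equal)
t=2: [453, 525, 490, 499, 446, 477, 403, 463]  (not all equal)
t=3: [914, 965, 951, 961, 909, 923, 870, 917]  (not all equal)
t=4: [175, 191, 187, 190, 174, 175, 162, 175]  (not all equal)
t=5: [484, 499, 496, 498, 483, 482, 471, 482]  (not all equal)
t=6: [954, 968, 966, 967, 953, 950, 940, 950]  (not all equal)
t=7: [193, 197, 196, 197, 192, 191, 188, 191]  (not all equal)
t=8: [509, 513, 512, 512, 508, 506, 504, 506]  (not all equal)
t=9: [980, 982, 981, 981, 980, 979, 978, 979]  (not all equal)
t=10: [204, 205, 205, 205, 204, 204, 204, 204]  (not all equal)
t=11: [526, 527, 527, 527, 526, 526, 526, 526]  (not all equal)
t=12: [989, 989, 989, 989, 989, 989, 989, 989]  (all equal)

Answer: 12
Key observation: Synchronization is absorbing here: once all sites are equal they stay equal, and step 12 is the first all-equal step.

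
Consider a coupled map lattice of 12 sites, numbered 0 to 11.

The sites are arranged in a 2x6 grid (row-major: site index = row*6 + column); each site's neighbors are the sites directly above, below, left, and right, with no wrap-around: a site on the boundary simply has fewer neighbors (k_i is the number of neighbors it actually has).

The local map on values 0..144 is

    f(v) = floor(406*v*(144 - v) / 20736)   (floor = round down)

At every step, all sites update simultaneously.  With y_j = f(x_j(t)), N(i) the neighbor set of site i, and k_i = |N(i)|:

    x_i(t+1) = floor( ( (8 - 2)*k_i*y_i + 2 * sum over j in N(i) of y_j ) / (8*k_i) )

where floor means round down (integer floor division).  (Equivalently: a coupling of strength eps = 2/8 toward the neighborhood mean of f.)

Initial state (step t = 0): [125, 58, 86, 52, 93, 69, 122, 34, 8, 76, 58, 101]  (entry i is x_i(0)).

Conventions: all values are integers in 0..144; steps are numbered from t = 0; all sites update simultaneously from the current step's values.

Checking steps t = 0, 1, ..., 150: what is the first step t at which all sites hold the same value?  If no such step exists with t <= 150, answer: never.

Answer: never
Key observation: The state at step 6 reappears at step 8 — the system is in a cycle of period 2 from step 6 on.  No step 0..8 is synchronized, and the cycle repeats forever, so no step up to 150 (or ever) has all sites equal.

Derivation:
t=0: [125, 58, 86, 52, 93, 69, 122, 34, 8, 76, 58, 101]  (not all equal)
t=1: [53, 90, 90, 93, 93, 97, 53, 68, 38, 93, 95, 88]  (not all equal)
t=2: [94, 95, 93, 92, 91, 90, 94, 98, 82, 90, 91, 94]  (not all equal)
t=3: [91, 90, 92, 93, 94, 94, 91, 89, 97, 95, 93, 92]  (not all equal)
t=4: [94, 94, 92, 92, 92, 92, 94, 94, 90, 91, 92, 92]  (not all equal)
t=5: [92, 92, 93, 93, 93, 93, 92, 92, 94, 93, 93, 93]  (not all equal)
t=6: [93, 92, 92, 92, 92, 92, 93, 92, 92, 92, 92, 92]  (not all equal)
t=7: [92, 92, 93, 93, 93, 93, 92, 92, 93, 93, 93, 93]  (not all equal)
t=8: [93, 92, 92, 92, 92, 92, 93, 92, 92, 92, 92, 92]  (not all equal)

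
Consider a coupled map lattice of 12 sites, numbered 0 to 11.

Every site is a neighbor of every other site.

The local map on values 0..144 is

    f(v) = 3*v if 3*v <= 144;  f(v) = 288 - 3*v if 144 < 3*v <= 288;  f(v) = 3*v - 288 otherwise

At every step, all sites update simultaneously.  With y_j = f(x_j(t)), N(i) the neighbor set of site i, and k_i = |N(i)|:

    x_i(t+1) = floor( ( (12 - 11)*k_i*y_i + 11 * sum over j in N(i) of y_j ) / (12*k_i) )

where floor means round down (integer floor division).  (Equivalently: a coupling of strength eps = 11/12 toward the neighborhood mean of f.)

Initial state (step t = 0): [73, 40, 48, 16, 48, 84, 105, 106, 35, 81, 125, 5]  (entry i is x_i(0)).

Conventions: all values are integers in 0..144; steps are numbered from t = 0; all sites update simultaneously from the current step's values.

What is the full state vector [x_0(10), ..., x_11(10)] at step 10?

Simulating step by step:
t=0: [73, 40, 48, 16, 48, 84, 105, 106, 35, 81, 125, 5]
t=1: [72, 72, 72, 72, 72, 72, 72, 72, 72, 72, 72, 72]
t=2: [72, 72, 72, 72, 72, 72, 72, 72, 72, 72, 72, 72]
t=3: [72, 72, 72, 72, 72, 72, 72, 72, 72, 72, 72, 72]
t=4: [72, 72, 72, 72, 72, 72, 72, 72, 72, 72, 72, 72]
t=5: [72, 72, 72, 72, 72, 72, 72, 72, 72, 72, 72, 72]
t=6: [72, 72, 72, 72, 72, 72, 72, 72, 72, 72, 72, 72]
t=7: [72, 72, 72, 72, 72, 72, 72, 72, 72, 72, 72, 72]
t=8: [72, 72, 72, 72, 72, 72, 72, 72, 72, 72, 72, 72]
t=9: [72, 72, 72, 72, 72, 72, 72, 72, 72, 72, 72, 72]
t=10: [72, 72, 72, 72, 72, 72, 72, 72, 72, 72, 72, 72]

Answer: [72, 72, 72, 72, 72, 72, 72, 72, 72, 72, 72, 72]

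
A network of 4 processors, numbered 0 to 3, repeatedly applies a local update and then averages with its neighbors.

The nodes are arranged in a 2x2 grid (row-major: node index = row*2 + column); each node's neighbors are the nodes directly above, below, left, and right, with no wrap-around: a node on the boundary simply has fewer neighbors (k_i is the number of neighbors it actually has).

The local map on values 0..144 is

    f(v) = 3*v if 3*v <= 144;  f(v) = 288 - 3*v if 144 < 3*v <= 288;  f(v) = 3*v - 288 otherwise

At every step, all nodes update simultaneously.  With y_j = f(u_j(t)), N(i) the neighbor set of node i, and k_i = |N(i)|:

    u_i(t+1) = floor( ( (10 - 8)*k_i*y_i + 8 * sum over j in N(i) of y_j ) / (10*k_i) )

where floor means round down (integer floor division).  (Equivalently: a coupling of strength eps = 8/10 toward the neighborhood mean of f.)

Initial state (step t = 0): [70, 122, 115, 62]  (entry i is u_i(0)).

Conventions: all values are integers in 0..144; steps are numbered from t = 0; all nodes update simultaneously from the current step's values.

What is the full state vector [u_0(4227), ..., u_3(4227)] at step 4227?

Answer: [18, 18, 18, 18]
Key observation: The state at step 30, [90, 90, 90, 90], reappears at step 34: the system is in a cycle of period 4 from step 30 on.  Therefore the state at step 4227 equals the state at step 30 + ((4227 - 30) mod 4) = 31, which is [18, 18, 18, 18].

Derivation:
t=0: [70, 122, 115, 62]
t=1: [69, 87, 83, 74]
t=2: [42, 64, 66, 39]
t=3: [99, 116, 115, 97]
t=4: [48, 16, 16, 47]
t=5: [67, 123, 123, 66]
t=6: [82, 87, 87, 82]
t=7: [30, 39, 39, 30]
t=8: [111, 95, 95, 111]
t=9: [11, 36, 36, 11]
t=10: [93, 48, 48, 93]
t=11: [117, 36, 36, 117]
t=12: [99, 72, 72, 99]
t=13: [59, 21, 21, 59]
t=14: [72, 101, 101, 72]
t=15: [26, 60, 60, 26]
t=16: [102, 84, 84, 102]
t=17: [32, 21, 21, 32]
t=18: [69, 89, 89, 69]
t=19: [33, 69, 69, 33]
t=20: [84, 95, 95, 84]
t=21: [9, 29, 29, 9]
t=22: [75, 39, 39, 75]
t=23: [106, 73, 73, 106]
t=24: [61, 37, 37, 61]
t=25: [109, 106, 106, 109]
t=26: [31, 37, 37, 31]
t=27: [107, 96, 96, 107]
t=28: [6, 26, 26, 6]
t=29: [66, 30, 30, 66]
t=30: [90, 90, 90, 90]
t=31: [18, 18, 18, 18]
t=32: [54, 54, 54, 54]
t=33: [126, 126, 126, 126]
t=34: [90, 90, 90, 90]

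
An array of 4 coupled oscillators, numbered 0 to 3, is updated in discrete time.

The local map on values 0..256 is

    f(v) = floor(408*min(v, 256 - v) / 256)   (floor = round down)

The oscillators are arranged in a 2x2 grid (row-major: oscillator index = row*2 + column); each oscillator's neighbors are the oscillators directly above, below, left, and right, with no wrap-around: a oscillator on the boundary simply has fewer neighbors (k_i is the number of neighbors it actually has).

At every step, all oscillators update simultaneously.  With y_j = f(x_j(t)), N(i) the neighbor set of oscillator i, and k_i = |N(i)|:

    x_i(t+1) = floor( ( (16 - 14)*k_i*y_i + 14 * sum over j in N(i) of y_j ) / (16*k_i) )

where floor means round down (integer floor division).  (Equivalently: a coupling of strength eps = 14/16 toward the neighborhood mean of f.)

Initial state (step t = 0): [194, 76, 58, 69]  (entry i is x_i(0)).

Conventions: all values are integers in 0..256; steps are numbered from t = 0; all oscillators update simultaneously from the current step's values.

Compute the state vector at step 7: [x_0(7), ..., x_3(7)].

Answer: [98, 91, 91, 98]

Derivation:
t=0: [194, 76, 58, 69]
t=1: [105, 105, 102, 106]
t=2: [164, 167, 166, 164]
t=3: [142, 145, 145, 142]
t=4: [176, 180, 180, 176]
t=5: [121, 126, 126, 121]
t=6: [199, 193, 193, 199]
t=7: [98, 91, 91, 98]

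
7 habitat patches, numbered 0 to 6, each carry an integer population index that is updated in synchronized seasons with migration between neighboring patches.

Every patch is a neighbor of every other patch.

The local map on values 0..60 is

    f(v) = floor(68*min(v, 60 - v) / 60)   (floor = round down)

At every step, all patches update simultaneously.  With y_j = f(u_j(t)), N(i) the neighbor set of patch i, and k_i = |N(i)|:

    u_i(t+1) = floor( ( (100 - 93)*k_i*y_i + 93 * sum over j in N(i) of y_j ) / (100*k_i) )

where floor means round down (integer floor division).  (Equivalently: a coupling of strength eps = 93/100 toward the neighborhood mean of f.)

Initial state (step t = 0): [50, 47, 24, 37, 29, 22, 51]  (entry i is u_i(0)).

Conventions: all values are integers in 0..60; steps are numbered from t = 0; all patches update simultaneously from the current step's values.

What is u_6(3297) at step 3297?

Simulating step by step:
t=0: [50, 47, 24, 37, 29, 22, 51]
t=1: [21, 21, 20, 20, 19, 20, 21]
t=2: [22, 22, 22, 22, 22, 22, 22]
t=3: [24, 24, 24, 24, 24, 24, 24]
t=4: [27, 27, 27, 27, 27, 27, 27]
t=5: [30, 30, 30, 30, 30, 30, 30]
t=6: [34, 34, 34, 34, 34, 34, 34]
t=7: [29, 29, 29, 29, 29, 29, 29]
t=8: [32, 32, 32, 32, 32, 32, 32]
t=9: [31, 31, 31, 31, 31, 31, 31]
t=10: [32, 32, 32, 32, 32, 32, 32]

Answer: u_6(3297) = 31
Key observation: The state at step 8, [32, 32, 32, 32, 32, 32, 32], reappears at step 10: the system is in a cycle of period 2 from step 8 on.  Therefore the state at step 3297 equals the state at step 8 + ((3297 - 8) mod 2) = 9, which is [31, 31, 31, 31, 31, 31, 31].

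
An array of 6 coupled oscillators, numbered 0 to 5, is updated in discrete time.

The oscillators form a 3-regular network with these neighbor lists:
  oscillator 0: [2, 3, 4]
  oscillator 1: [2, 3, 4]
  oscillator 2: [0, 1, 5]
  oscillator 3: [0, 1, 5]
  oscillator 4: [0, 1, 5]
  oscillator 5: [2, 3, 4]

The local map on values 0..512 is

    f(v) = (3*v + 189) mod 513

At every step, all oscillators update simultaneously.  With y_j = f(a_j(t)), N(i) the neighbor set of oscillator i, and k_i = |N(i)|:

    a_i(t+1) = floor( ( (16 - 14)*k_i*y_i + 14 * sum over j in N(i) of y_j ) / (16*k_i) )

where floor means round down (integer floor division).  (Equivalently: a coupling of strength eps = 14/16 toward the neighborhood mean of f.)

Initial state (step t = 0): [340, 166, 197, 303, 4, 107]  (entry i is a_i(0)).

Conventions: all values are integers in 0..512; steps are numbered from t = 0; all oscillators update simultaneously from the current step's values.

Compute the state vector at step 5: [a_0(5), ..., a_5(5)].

Simulating step by step:
t=0: [340, 166, 197, 303, 4, 107]
t=1: [180, 179, 286, 261, 278, 221]
t=2: [315, 315, 226, 281, 287, 331]
t=3: [125, 125, 152, 109, 111, 131]
t=4: [48, 48, 66, 50, 51, 50]
t=5: [353, 353, 341, 335, 335, 353]

Answer: [353, 353, 341, 335, 335, 353]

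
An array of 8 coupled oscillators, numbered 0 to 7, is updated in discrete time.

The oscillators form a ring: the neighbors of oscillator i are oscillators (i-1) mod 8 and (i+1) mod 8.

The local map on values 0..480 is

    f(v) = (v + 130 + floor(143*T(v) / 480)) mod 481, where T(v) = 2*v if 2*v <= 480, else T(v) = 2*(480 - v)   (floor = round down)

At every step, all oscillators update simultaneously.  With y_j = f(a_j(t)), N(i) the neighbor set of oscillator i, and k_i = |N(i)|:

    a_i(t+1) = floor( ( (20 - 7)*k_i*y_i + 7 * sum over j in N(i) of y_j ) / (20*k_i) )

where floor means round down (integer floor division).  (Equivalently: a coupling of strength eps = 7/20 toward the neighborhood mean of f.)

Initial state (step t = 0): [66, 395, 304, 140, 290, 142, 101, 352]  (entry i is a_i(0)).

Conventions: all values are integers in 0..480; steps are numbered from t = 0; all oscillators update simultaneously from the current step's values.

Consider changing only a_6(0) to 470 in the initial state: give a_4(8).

Answer: a_4(8) = 244
Key observation: This trace re-runs the system from the modified initial state.

Derivation:
t=0: [66, 395, 304, 140, 290, 142, 470, 352]
t=1: [182, 112, 115, 248, 157, 262, 156, 112]
t=2: [380, 328, 263, 144, 260, 158, 306, 339]
t=3: [81, 66, 101, 247, 155, 265, 117, 72]
t=4: [252, 249, 236, 139, 258, 148, 255, 259]
t=5: [36, 33, 83, 239, 150, 251, 95, 38]
t=6: [186, 196, 207, 129, 251, 137, 222, 205]
t=7: [434, 442, 434, 304, 142, 233, 142, 372]
t=8: [106, 111, 101, 118, 244, 137, 249, 136]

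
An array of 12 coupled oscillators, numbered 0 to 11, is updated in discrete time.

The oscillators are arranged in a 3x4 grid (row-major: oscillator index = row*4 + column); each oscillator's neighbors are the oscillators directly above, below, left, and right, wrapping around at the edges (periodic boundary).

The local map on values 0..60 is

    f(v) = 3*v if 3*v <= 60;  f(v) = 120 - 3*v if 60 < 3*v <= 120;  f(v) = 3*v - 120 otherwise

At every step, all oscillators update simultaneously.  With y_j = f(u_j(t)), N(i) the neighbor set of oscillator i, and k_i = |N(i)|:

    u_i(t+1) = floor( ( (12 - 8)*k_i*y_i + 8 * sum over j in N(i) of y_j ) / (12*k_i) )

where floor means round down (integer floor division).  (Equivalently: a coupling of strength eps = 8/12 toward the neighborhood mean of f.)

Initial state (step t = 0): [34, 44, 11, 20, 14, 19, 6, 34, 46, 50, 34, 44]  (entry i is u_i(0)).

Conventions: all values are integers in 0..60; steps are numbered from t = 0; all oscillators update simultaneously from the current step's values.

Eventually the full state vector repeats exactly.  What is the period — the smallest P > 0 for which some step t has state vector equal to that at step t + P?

Simulating step by step:
t=0: [34, 44, 11, 20, 14, 19, 6, 34, 46, 50, 34, 44]
t=1: [28, 27, 29, 33, 32, 36, 27, 28, 23, 27, 21, 23]
t=2: [34, 33, 37, 33, 30, 27, 36, 34, 42, 39, 46, 44]
t=3: [19, 18, 15, 16, 23, 24, 18, 18, 12, 15, 12, 14]
t=4: [50, 50, 47, 49, 49, 50, 48, 50, 44, 44, 43, 43]
t=5: [26, 25, 22, 24, 26, 25, 23, 24, 17, 17, 14, 16]
t=6: [45, 47, 49, 48, 45, 46, 48, 47, 47, 47, 48, 47]
t=7: [18, 20, 24, 22, 17, 19, 23, 21, 19, 21, 23, 22]
t=8: [55, 56, 52, 53, 54, 55, 52, 54, 55, 56, 52, 54]
t=9: [44, 45, 38, 40, 43, 44, 38, 40, 44, 45, 39, 41]
t=10: [10, 12, 6, 3, 9, 11, 5, 3, 10, 12, 6, 3]
t=11: [27, 31, 19, 14, 26, 30, 18, 13, 27, 31, 19, 14]
t=12: [38, 34, 49, 43, 38, 35, 48, 43, 38, 34, 49, 43]
t=13: [8, 17, 22, 11, 8, 16, 21, 11, 8, 17, 22, 11]
t=14: [30, 46, 50, 35, 29, 46, 50, 35, 30, 46, 50, 35]
t=15: [26, 22, 25, 20, 26, 22, 25, 20, 26, 22, 25, 20]
t=16: [47, 50, 49, 54, 47, 50, 49, 54, 47, 50, 49, 54]
t=17: [26, 28, 30, 36, 26, 28, 30, 36, 26, 28, 30, 36]
t=18: [36, 36, 28, 20, 36, 36, 28, 20, 36, 36, 28, 20]
t=19: [20, 16, 36, 48, 20, 16, 36, 48, 20, 16, 36, 48]
t=20: [52, 44, 20, 28, 52, 44, 20, 28, 52, 44, 20, 28]
t=21: [32, 24, 48, 40, 32, 24, 48, 40, 32, 24, 48, 40]
t=22: [24, 40, 24, 8, 24, 40, 24, 8, 24, 40, 24, 8]
t=23: [36, 16, 36, 32, 36, 16, 36, 32, 36, 16, 36, 32]
t=24: [20, 36, 20, 20, 20, 36, 20, 20, 20, 36, 20, 20]
t=25: [52, 28, 52, 60, 52, 28, 52, 60, 52, 28, 52, 60]
t=26: [40, 36, 40, 52, 40, 36, 40, 52, 40, 36, 40, 52]
t=27: [8, 8, 8, 24, 8, 8, 8, 24, 8, 8, 8, 24]
t=28: [28, 24, 28, 40, 28, 24, 28, 40, 28, 24, 28, 40]
t=29: [32, 44, 32, 12, 32, 44, 32, 12, 32, 44, 32, 12]
t=30: [24, 16, 24, 32, 24, 16, 24, 32, 24, 16, 24, 32]
t=31: [44, 48, 44, 32, 44, 48, 44, 32, 44, 48, 44, 32]
t=32: [16, 20, 16, 20, 16, 20, 16, 20, 16, 20, 16, 20]
t=33: [52, 56, 52, 56, 52, 56, 52, 56, 52, 56, 52, 56]
t=34: [40, 44, 40, 44, 40, 44, 40, 44, 40, 44, 40, 44]
t=35: [4, 8, 4, 8, 4, 8, 4, 8, 4, 8, 4, 8]
t=36: [16, 20, 16, 20, 16, 20, 16, 20, 16, 20, 16, 20]

Answer: 4
Key observation: The state at step 32, [16, 20, 16, 20, 16, 20, 16, 20, 16, 20, 16, 20], reappears at step 36 — and no state repeats earlier — so the cycle the system enters has period 4.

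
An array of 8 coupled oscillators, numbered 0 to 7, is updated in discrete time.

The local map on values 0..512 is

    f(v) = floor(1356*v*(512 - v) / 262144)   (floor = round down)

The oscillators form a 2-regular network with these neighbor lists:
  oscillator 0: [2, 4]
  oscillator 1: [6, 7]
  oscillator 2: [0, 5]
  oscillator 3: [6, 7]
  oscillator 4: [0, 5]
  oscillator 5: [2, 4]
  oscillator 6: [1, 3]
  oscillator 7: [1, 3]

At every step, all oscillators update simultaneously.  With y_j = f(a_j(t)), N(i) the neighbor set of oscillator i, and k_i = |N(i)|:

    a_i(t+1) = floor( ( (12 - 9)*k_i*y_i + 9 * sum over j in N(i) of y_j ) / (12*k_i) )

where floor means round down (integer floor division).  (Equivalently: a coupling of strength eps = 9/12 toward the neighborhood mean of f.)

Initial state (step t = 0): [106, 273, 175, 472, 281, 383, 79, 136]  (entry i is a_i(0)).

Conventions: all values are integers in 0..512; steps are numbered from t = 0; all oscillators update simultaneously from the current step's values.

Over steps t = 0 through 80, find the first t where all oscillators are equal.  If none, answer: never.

Simulating step by step:
t=0: [106, 273, 175, 472, 281, 383, 79, 136]  (not all equal)
t=1: [295, 249, 255, 189, 262, 303, 206, 228]  (not all equal)
t=2: [336, 332, 331, 326, 331, 335, 326, 328]  (not all equal)
t=3: [308, 311, 306, 312, 306, 308, 311, 311]  (not all equal)
t=4: [325, 323, 325, 322, 325, 325, 322, 322]  (not all equal)
t=5: [314, 315, 314, 316, 314, 314, 315, 315]  (not all equal)
t=6: [321, 320, 321, 320, 321, 321, 320, 320]  (not all equal)
t=7: [317, 317, 317, 317, 317, 317, 317, 317]  (all equal)

Answer: 7
Key observation: Synchronization is absorbing here: once all oscillators are equal they stay equal, and step 7 is the first all-equal step.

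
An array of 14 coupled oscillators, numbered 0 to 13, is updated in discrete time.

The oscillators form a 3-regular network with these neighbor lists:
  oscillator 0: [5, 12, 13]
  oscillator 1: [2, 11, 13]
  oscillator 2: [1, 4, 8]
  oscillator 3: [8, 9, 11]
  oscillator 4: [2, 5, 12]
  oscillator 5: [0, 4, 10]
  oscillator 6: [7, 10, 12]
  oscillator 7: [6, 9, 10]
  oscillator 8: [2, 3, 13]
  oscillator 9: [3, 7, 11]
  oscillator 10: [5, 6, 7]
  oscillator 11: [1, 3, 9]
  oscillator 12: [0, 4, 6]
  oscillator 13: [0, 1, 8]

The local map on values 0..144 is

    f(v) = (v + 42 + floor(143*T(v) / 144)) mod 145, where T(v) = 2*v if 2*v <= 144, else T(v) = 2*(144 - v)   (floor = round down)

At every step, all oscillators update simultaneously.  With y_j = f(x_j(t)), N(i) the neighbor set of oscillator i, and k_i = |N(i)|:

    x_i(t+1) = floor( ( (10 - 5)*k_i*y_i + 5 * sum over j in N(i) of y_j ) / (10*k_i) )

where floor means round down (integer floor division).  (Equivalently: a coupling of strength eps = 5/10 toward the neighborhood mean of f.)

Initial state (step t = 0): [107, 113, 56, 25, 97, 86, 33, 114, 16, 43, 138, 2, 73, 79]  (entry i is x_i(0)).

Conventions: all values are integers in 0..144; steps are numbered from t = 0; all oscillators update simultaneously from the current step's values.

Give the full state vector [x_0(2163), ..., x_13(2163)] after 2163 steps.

Simulating step by step:
t=0: [107, 113, 56, 25, 97, 86, 33, 114, 16, 43, 138, 2, 73, 79]
t=1: [90, 71, 73, 84, 89, 84, 107, 70, 92, 51, 74, 58, 106, 92]
t=2: [92, 100, 104, 85, 95, 99, 87, 92, 96, 70, 102, 78, 83, 95]
t=3: [91, 87, 83, 99, 88, 86, 94, 93, 88, 102, 86, 101, 96, 88]
t=4: [93, 95, 98, 86, 95, 96, 91, 90, 95, 84, 95, 85, 90, 95]
t=5: [90, 90, 87, 97, 89, 88, 92, 94, 90, 98, 90, 97, 92, 89]
t=6: [94, 93, 95, 88, 95, 95, 92, 90, 93, 87, 93, 88, 92, 94]
t=7: [90, 91, 89, 95, 89, 89, 92, 93, 91, 96, 91, 95, 91, 90]
t=8: [94, 92, 94, 89, 94, 94, 92, 91, 92, 88, 92, 89, 93, 93]
t=9: [90, 92, 90, 94, 90, 90, 92, 93, 92, 95, 91, 94, 90, 91]
t=10: [93, 92, 93, 90, 94, 93, 92, 91, 92, 89, 92, 90, 93, 92]
t=11: [91, 92, 91, 93, 90, 91, 92, 93, 92, 94, 92, 93, 91, 91]
t=12: [93, 92, 92, 91, 93, 93, 92, 91, 92, 90, 92, 91, 93, 92]
t=13: [91, 92, 91, 93, 91, 91, 92, 92, 92, 93, 92, 93, 91, 91]
t=14: [93, 92, 92, 91, 93, 92, 92, 91, 92, 91, 92, 91, 92, 92]
t=15: [91, 92, 91, 92, 91, 91, 92, 92, 92, 93, 92, 92, 91, 91]
t=16: [93, 92, 92, 91, 93, 92, 92, 91, 92, 91, 92, 91, 92, 92]

Answer: [91, 92, 91, 92, 91, 91, 92, 92, 92, 93, 92, 92, 91, 91]
Key observation: The state at step 14, [93, 92, 92, 91, 93, 92, 92, 91, 92, 91, 92, 91, 92, 92], reappears at step 16: the system is in a cycle of period 2 from step 14 on.  Therefore the state at step 2163 equals the state at step 14 + ((2163 - 14) mod 2) = 15, which is [91, 92, 91, 92, 91, 91, 92, 92, 92, 93, 92, 92, 91, 91].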